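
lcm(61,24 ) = 1464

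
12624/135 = 93 +23/45=93.51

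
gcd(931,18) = 1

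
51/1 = 51 = 51.00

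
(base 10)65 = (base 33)1w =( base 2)1000001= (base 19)38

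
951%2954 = 951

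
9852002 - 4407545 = 5444457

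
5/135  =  1/27 = 0.04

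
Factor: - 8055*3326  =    -  2^1 * 3^2*5^1 * 179^1*1663^1= -  26790930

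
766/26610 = 383/13305 = 0.03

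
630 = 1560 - 930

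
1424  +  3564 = 4988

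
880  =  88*10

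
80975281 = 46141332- - 34833949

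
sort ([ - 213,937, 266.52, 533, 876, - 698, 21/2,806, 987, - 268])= [ - 698, - 268, - 213, 21/2, 266.52, 533, 806,  876,  937, 987] 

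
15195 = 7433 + 7762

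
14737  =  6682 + 8055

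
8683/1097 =8683/1097 = 7.92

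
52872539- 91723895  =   - 38851356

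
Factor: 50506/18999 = 2^1*3^( - 2 )*2111^ ( - 1)*25253^1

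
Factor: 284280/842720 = 309/916= 2^( - 2 )*3^1* 103^1 *229^(- 1)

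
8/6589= 8/6589 = 0.00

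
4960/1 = 4960 = 4960.00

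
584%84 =80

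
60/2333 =60/2333 =0.03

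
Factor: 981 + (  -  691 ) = 2^1*5^1*29^1 = 290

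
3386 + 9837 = 13223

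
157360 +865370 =1022730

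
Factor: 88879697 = 31^1*101^1*28387^1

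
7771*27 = 209817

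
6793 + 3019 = 9812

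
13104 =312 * 42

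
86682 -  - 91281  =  177963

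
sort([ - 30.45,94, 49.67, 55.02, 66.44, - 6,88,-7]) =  [-30.45,-7, - 6,49.67, 55.02,  66.44,88,94 ]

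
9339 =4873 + 4466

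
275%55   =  0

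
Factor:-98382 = -2^1*3^1*19^1*863^1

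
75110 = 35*2146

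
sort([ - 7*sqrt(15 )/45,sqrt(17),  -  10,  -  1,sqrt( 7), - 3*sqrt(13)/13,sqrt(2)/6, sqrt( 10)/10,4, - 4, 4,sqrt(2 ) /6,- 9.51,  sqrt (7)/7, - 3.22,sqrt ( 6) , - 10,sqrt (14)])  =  [  -  10, - 10, - 9.51,-4, - 3.22, - 1, - 3*sqrt(13 )/13, - 7*sqrt( 15)/45,sqrt( 2)/6,sqrt(2)/6, sqrt( 10)/10,sqrt(7) /7,sqrt(6),sqrt( 7),sqrt(14) , 4,4,sqrt( 17)] 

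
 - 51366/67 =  - 767 + 23/67 = - 766.66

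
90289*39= 3521271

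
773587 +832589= 1606176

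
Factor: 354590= 2^1*5^1* 59^1*601^1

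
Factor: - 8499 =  - 3^1*2833^1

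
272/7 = 38 + 6/7=38.86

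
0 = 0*( - 1328 ) 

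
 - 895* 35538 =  - 31806510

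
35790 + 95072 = 130862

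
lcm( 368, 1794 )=14352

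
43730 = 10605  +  33125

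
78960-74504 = 4456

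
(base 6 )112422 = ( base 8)22676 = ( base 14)3742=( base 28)c92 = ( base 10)9662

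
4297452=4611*932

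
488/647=488/647 =0.75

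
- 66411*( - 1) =66411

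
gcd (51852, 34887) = 87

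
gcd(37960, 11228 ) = 4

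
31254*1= 31254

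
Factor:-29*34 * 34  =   -2^2*17^2 * 29^1= -  33524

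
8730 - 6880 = 1850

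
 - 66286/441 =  - 151 + 305/441 = - 150.31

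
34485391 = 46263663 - 11778272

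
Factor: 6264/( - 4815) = - 2^3*3^1*5^(  -  1)*29^1 *107^( - 1 )=- 696/535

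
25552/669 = 38 + 130/669 = 38.19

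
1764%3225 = 1764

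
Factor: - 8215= - 5^1*31^1*53^1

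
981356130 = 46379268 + 934976862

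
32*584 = 18688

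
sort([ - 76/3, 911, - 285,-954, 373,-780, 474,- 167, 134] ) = [ - 954, - 780, - 285, - 167, - 76/3, 134, 373, 474, 911]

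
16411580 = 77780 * 211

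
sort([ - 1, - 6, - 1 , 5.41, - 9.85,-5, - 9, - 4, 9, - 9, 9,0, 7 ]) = [ -9.85, - 9, - 9, - 6, - 5, - 4, - 1, - 1, 0, 5.41, 7,9,9] 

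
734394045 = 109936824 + 624457221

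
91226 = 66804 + 24422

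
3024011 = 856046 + 2167965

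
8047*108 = 869076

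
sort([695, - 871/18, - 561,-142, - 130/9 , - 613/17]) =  [ - 561, - 142, - 871/18, - 613/17,  -  130/9,695]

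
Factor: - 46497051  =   - 3^3*1722113^1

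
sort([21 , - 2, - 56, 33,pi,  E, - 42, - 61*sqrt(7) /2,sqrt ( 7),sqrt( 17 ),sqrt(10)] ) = [ -61*sqrt( 7)/2, - 56, - 42, - 2, sqrt (7 ),E,pi,sqrt( 10),sqrt( 17 ),21,33 ]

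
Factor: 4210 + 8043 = 12253 =12253^1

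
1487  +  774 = 2261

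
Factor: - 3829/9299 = - 7^1*17^( - 1 ) = - 7/17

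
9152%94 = 34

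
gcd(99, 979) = 11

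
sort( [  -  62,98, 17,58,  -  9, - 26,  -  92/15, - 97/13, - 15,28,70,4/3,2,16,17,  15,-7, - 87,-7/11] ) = [-87, - 62,  -  26, - 15, - 9,-97/13, - 7, - 92/15, - 7/11, 4/3,2, 15, 16,17,17, 28, 58,70,98 ]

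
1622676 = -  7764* ( - 209) 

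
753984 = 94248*8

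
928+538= 1466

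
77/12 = 77/12 = 6.42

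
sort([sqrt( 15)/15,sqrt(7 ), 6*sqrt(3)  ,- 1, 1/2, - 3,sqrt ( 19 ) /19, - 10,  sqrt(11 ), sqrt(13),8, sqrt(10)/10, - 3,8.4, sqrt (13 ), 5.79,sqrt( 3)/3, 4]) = [-10, - 3, - 3, - 1,sqrt ( 19) /19, sqrt( 15 ) /15,  sqrt(10 ) /10,  1/2,sqrt ( 3) /3, sqrt ( 7), sqrt(11),  sqrt(13 ),sqrt(13 ),4,  5.79,  8,  8.4,6*sqrt(3) ]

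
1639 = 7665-6026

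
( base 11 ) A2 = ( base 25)4c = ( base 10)112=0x70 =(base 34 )3A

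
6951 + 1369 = 8320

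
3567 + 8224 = 11791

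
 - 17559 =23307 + -40866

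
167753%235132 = 167753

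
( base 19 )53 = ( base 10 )98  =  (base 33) 2W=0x62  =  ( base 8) 142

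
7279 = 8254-975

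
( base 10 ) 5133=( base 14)1c29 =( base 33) 4ni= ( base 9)7033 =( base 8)12015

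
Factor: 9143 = 41^1*223^1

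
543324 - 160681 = 382643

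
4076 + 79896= 83972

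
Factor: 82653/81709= 3^1*101^(  -  1 ) * 809^ ( - 1)*27551^1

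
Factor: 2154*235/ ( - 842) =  - 3^1* 5^1 * 47^1*359^1*421^(-1) = -253095/421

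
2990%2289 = 701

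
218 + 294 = 512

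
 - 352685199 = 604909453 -957594652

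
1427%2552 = 1427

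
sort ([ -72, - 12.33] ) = [ - 72, - 12.33 ]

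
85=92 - 7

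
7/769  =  7/769= 0.01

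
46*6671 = 306866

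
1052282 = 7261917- 6209635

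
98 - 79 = 19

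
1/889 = 1/889= 0.00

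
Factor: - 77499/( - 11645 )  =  3^2*5^( - 1 )*17^(-1 )*79^1*109^1*137^(- 1 ) 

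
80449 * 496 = 39902704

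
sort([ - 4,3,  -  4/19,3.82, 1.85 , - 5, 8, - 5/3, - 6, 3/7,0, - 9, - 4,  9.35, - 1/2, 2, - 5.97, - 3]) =[ - 9, - 6, - 5.97,-5,-4, - 4, - 3, - 5/3, - 1/2, - 4/19,0, 3/7, 1.85,  2, 3,3.82, 8, 9.35 ]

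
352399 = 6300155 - 5947756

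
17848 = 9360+8488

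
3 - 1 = 2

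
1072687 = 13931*77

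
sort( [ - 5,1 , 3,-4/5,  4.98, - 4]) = [ - 5, - 4 , - 4/5,1,3, 4.98]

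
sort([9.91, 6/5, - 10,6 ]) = [ - 10, 6/5,6, 9.91]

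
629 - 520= 109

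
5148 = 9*572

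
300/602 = 150/301= 0.50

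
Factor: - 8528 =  - 2^4*13^1 * 41^1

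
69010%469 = 67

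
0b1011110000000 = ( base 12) 3594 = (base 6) 43504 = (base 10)6016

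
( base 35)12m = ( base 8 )2445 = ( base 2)10100100101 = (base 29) 1gc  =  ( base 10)1317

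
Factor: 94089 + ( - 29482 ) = 64607 = 23^1*53^2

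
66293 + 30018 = 96311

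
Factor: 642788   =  2^2*160697^1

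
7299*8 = 58392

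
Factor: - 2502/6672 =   -  2^(-3)*3^1 = - 3/8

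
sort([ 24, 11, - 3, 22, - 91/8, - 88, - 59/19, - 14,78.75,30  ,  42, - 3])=[ -88, - 14 ,-91/8 ,- 59/19, - 3, - 3, 11, 22,24  ,  30, 42, 78.75] 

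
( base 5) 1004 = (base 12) A9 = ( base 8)201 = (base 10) 129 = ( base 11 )108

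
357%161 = 35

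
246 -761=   -515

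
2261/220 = 2261/220 =10.28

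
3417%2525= 892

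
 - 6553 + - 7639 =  - 14192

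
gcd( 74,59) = 1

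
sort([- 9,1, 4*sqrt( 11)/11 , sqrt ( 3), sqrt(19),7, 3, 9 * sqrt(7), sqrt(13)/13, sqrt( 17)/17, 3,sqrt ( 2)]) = [-9,sqrt ( 17) /17,sqrt(13)/13,1,4*sqrt(11) /11, sqrt(2), sqrt(3),3,3,sqrt( 19 ), 7, 9*sqrt( 7 )]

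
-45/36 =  - 2+3/4 = - 1.25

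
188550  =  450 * 419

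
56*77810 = 4357360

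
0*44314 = 0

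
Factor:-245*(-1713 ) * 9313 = 3908526405 = 3^1*5^1*7^2*67^1*139^1*571^1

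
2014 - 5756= - 3742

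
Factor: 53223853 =881^1 * 60413^1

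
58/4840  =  29/2420 = 0.01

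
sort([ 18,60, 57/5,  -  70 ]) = [ - 70,57/5,18,60 ] 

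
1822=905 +917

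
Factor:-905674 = -2^1*7^1 * 11^1*5881^1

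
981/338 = 981/338=2.90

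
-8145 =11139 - 19284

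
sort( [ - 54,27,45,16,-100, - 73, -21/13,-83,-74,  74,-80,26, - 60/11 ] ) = [ - 100, - 83, - 80, - 74, - 73, - 54, - 60/11, -21/13,16, 26 , 27, 45,74]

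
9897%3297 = 6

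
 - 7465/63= - 7465/63 = - 118.49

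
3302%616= 222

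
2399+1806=4205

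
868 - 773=95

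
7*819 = 5733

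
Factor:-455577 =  - 3^1*181^1*839^1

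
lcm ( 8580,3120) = 34320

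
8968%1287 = 1246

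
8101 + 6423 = 14524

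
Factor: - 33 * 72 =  - 2376 = - 2^3 *3^3 * 11^1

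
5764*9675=55766700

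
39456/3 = 13152 = 13152.00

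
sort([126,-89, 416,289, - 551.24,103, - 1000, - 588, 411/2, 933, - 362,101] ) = [ - 1000, - 588, - 551.24, - 362,-89 , 101, 103, 126, 411/2, 289,416, 933]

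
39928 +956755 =996683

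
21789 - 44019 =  - 22230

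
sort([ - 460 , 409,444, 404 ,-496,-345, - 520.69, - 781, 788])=[-781 ,-520.69, - 496, - 460, - 345, 404,409, 444 , 788]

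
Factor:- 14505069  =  -3^1*4835023^1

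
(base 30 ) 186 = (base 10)1146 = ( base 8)2172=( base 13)6A2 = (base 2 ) 10001111010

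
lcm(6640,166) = 6640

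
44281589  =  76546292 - 32264703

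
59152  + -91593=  - 32441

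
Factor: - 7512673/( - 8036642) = 2^( - 1)*7^1*1073239^1 *4018321^( - 1) 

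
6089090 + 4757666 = 10846756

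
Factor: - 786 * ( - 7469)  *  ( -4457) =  - 26165415738 = - 2^1*3^1* 7^1*11^1*97^1*131^1 * 4457^1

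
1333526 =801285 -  - 532241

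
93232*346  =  32258272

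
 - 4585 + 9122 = 4537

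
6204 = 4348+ 1856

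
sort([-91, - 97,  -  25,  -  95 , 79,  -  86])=[-97,-95,  -  91, - 86, - 25, 79]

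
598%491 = 107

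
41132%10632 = 9236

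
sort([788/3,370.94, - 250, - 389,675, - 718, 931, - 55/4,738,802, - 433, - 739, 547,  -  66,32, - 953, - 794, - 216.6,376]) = [-953,-794, - 739, - 718, - 433, - 389, - 250 , - 216.6, - 66, - 55/4 , 32,788/3,370.94,376,547, 675,738,  802,931]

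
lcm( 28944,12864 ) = 115776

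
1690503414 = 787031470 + 903471944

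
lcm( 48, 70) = 1680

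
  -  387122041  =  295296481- 682418522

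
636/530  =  6/5 = 1.20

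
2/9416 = 1/4708 = 0.00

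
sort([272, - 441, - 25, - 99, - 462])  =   [ - 462, - 441,-99, - 25,  272 ] 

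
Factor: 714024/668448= 47/44  =  2^( - 2 )*11^ ( - 1)*47^1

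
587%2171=587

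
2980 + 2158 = 5138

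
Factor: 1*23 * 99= 2277=3^2*11^1*23^1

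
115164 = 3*38388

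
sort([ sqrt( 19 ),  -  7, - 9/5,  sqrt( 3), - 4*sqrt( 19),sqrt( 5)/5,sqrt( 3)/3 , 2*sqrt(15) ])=[ - 4*sqrt (19), - 7, - 9/5,sqrt (5)/5,sqrt(3) /3,sqrt( 3),sqrt( 19),2*sqrt( 15)] 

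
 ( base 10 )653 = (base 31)l2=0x28D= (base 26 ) P3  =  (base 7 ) 1622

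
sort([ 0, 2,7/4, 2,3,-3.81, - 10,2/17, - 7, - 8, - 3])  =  [ - 10 , - 8, -7,-3.81, - 3 , 0,2/17 , 7/4, 2, 2, 3 ] 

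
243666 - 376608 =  - 132942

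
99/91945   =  99/91945=0.00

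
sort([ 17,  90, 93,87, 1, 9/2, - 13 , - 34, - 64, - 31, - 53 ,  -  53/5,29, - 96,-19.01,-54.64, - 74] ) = [-96, - 74,-64,-54.64, - 53, - 34,-31, - 19.01, - 13,-53/5, 1,9/2, 17,  29,87, 90, 93 ]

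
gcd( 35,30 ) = 5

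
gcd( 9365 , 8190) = 5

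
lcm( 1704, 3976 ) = 11928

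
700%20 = 0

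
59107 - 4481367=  - 4422260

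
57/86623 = 57/86623 =0.00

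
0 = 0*199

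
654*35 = 22890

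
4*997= 3988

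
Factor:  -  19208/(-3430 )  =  2^2*5^( - 1 )*7^1  =  28/5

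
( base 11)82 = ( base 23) 3L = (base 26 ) 3c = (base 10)90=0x5a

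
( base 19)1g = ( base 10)35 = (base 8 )43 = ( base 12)2B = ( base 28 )17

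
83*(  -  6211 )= - 515513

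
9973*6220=62032060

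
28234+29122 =57356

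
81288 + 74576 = 155864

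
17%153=17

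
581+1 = 582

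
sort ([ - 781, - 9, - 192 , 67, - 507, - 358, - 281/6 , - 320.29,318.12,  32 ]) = [ - 781, - 507 , - 358,-320.29,  -  192, - 281/6, - 9, 32,  67,318.12]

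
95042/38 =2501 + 2/19=2501.11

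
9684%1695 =1209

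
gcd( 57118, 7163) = 1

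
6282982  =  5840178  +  442804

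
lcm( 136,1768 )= 1768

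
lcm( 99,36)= 396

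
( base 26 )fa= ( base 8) 620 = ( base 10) 400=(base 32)cg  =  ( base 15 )1ba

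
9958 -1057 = 8901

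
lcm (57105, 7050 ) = 571050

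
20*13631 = 272620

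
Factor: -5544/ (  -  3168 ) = 7/4 = 2^ ( - 2) * 7^1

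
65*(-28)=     -  1820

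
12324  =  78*158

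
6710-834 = 5876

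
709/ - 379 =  - 2+49/379 = - 1.87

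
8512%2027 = 404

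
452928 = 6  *75488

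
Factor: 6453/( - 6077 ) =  - 3^3*59^( - 1 )*103^ ( - 1)*239^1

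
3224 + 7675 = 10899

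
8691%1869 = 1215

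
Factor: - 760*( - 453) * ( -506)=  - 174205680 = -2^4*3^1 *5^1*11^1 *19^1*23^1*151^1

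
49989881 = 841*59441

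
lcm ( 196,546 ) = 7644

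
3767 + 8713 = 12480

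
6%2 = 0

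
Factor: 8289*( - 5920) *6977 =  - 342367529760 = - 2^5 * 3^3*5^1*37^1*307^1  *  6977^1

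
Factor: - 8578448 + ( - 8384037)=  - 5^1*79^1*42943^1 = - 16962485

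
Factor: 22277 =22277^1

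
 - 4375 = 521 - 4896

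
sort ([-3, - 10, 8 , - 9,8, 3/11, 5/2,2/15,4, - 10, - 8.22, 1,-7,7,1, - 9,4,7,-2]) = [ - 10,-10, - 9, - 9, - 8.22, - 7, - 3 ,-2, 2/15,3/11,1, 1,5/2,4,4, 7,7 , 8,8] 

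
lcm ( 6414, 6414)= 6414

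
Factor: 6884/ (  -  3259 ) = -2^2*1721^1*3259^(-1) 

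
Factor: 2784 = 2^5*3^1*29^1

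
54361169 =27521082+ 26840087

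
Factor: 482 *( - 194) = - 2^2*97^1*241^1 =- 93508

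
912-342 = 570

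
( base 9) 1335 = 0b1111101100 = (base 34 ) ti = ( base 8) 1754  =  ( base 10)1004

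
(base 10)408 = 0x198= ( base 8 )630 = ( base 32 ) CO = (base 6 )1520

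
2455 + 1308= 3763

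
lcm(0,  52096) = 0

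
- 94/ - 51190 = 47/25595  =  0.00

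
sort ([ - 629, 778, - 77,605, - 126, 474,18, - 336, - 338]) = [ - 629, - 338, - 336, - 126, - 77,18, 474, 605,778]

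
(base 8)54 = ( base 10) 44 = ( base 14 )32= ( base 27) 1h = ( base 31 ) 1d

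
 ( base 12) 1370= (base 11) 1760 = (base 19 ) 642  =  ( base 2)100011000100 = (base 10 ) 2244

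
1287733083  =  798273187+489459896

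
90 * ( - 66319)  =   - 5968710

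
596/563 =1 + 33/563 = 1.06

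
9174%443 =314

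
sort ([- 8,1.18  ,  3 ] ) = [-8,1.18,3]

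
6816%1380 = 1296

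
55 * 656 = 36080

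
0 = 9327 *0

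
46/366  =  23/183 = 0.13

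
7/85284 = 7/85284 = 0.00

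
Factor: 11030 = 2^1*5^1 * 1103^1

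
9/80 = 9/80 = 0.11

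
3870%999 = 873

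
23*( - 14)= - 322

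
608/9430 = 304/4715 = 0.06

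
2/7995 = 2/7995 = 0.00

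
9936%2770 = 1626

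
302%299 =3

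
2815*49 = 137935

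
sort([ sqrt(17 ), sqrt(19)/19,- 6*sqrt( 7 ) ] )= [-6*sqrt(7 ),sqrt( 19) /19,sqrt( 17)]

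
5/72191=5/72191 =0.00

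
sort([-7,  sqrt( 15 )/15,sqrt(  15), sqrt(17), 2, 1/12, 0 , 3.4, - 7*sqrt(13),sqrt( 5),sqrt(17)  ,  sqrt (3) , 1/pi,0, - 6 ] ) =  [ - 7*sqrt( 13 ), - 7, - 6, 0,0,  1/12, sqrt( 15)/15, 1/pi,  sqrt(3), 2,  sqrt(5),3.4,sqrt(15), sqrt(17),sqrt(17) ] 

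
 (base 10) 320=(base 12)228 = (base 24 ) d8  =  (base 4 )11000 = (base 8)500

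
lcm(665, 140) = 2660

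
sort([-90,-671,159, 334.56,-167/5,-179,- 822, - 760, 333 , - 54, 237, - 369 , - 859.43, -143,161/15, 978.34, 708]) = [ -859.43, - 822 ,-760,-671, - 369, - 179, - 143,-90,  -  54, - 167/5, 161/15, 159, 237,  333, 334.56, 708,978.34]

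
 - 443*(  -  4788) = 2121084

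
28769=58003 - 29234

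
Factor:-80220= -2^2*3^1*5^1*7^1*191^1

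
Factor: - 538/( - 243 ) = 2^1 * 3^ ( - 5) * 269^1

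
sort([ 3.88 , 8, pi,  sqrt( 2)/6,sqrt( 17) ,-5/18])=[-5/18, sqrt(2)/6,pi, 3.88, sqrt( 17), 8] 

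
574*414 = 237636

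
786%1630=786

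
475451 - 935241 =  - 459790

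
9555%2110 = 1115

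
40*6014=240560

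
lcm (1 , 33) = 33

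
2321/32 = 72+17/32 = 72.53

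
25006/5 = 25006/5 = 5001.20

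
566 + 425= 991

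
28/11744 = 7/2936 = 0.00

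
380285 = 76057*5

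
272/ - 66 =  - 5 + 29/33 = - 4.12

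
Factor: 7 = 7^1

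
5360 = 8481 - 3121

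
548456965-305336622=243120343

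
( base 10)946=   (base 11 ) 790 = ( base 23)1I3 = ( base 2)1110110010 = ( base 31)ug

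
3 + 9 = 12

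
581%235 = 111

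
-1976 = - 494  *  4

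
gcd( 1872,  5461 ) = 1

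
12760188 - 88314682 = -75554494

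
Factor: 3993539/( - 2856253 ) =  - 11^1*43^1*8443^1*2856253^( - 1 )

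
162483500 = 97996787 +64486713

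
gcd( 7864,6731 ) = 1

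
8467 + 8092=16559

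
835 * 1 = 835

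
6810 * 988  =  6728280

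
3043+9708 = 12751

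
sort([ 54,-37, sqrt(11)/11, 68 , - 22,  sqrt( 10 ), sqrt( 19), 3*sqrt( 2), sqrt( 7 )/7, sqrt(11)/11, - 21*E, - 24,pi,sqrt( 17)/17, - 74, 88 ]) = [ - 74, - 21 * E, - 37, - 24, - 22, sqrt(17 )/17,sqrt (11) /11,sqrt ( 11 )/11, sqrt (7)/7,  pi,sqrt(10), 3*sqrt(2), sqrt(19 ),  54, 68, 88 ] 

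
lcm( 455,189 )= 12285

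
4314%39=24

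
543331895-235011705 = 308320190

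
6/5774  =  3/2887 = 0.00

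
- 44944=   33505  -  78449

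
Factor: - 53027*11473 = -7^1 * 11^1*13^1*149^1*4079^1 = -  608378771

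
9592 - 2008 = 7584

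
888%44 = 8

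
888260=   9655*92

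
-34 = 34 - 68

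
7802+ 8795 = 16597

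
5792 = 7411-1619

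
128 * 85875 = 10992000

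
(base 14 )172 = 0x128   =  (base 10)296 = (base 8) 450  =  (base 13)19A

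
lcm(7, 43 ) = 301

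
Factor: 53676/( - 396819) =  - 28/207 = -  2^2*3^(-2)*7^1*23^( - 1)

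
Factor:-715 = -5^1*11^1 * 13^1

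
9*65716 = 591444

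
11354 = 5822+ 5532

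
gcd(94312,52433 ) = 1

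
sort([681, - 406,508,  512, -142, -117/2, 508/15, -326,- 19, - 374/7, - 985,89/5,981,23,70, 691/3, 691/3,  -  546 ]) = [ - 985 , - 546, - 406, - 326,  -  142, - 117/2, - 374/7, - 19,89/5, 23, 508/15,70, 691/3,  691/3, 508,512,681, 981]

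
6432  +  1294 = 7726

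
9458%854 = 64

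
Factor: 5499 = 3^2*13^1*47^1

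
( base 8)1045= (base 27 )K9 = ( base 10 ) 549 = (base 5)4144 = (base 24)ML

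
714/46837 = 102/6691  =  0.02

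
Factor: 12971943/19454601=3^1*59^(  -  1)*109913^( - 1) * 1441327^1  =  4323981/6484867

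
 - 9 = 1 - 10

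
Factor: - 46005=-3^1*5^1*3067^1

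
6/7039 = 6/7039 = 0.00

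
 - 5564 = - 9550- - 3986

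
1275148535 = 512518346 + 762630189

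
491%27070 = 491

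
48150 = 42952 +5198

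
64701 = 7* 9243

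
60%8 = 4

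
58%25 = 8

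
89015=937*95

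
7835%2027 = 1754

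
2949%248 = 221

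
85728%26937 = 4917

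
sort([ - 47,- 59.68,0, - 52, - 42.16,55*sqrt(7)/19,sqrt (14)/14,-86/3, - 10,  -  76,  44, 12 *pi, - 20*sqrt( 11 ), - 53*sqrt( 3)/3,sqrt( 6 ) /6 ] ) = [-76,-20*sqrt( 11),-59.68,- 52,-47, - 42.16,- 53*sqrt(3 ) /3 , - 86/3, - 10,0, sqrt(14) /14, sqrt(6) /6,55*sqrt( 7)/19,12*pi,44] 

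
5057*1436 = 7261852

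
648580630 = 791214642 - 142634012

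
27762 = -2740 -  - 30502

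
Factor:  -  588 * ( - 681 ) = 400428 = 2^2*3^2*7^2*227^1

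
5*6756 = 33780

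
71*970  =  68870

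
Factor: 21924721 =7^1*13^1*197^1 * 1223^1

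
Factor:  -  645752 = -2^3*53^1*1523^1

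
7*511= 3577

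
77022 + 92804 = 169826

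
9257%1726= 627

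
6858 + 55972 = 62830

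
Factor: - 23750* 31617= -2^1*3^3*5^4*19^1*1171^1  =  -750903750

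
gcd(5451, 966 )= 69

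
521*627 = 326667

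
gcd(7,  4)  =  1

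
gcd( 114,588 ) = 6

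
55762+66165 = 121927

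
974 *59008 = 57473792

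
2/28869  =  2/28869= 0.00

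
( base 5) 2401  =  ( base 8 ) 537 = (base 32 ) av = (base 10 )351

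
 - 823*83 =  - 68309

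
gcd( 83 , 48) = 1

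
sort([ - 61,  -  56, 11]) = [-61, - 56,11] 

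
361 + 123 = 484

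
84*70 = 5880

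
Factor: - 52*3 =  - 2^2*3^1*13^1 = - 156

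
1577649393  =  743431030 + 834218363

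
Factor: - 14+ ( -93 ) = -107^1 = - 107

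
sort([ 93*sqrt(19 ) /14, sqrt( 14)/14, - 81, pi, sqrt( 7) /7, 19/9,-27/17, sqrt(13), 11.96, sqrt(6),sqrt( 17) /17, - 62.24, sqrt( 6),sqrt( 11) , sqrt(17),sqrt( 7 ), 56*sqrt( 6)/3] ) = [ - 81, - 62.24, - 27/17,  sqrt(17 ) /17,sqrt( 14 ) /14, sqrt(7)/7, 19/9, sqrt( 6 ) , sqrt( 6 ),  sqrt( 7 ), pi, sqrt( 11 ),sqrt ( 13 ),sqrt(17),  11.96, 93 *sqrt( 19) /14, 56 * sqrt(6)/3]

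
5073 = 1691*3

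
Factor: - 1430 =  - 2^1*5^1*11^1*13^1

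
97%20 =17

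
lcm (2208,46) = 2208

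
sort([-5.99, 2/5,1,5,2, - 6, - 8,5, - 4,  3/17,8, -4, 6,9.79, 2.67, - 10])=[-10,-8 ,-6,-5.99, - 4, - 4,3/17,2/5,1,2,2.67,5, 5,6, 8, 9.79]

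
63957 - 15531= 48426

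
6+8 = 14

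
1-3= -2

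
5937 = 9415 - 3478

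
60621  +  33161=93782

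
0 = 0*823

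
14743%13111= 1632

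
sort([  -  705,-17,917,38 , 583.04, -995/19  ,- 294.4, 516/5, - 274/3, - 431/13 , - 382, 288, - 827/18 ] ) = [ - 705, - 382, - 294.4,-274/3,-995/19, - 827/18, - 431/13, - 17,  38,516/5,288,583.04,917 ]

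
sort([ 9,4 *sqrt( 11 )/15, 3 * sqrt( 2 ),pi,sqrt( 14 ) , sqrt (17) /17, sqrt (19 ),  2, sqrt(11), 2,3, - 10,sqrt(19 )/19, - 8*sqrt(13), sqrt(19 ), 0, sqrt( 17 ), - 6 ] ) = [ - 8*sqrt(13 ), - 10, - 6 , 0,sqrt( 19) /19,sqrt(17)/17, 4*sqrt( 11 ) /15,2, 2, 3,pi, sqrt(11),sqrt( 14), sqrt( 17), 3*sqrt ( 2 ), sqrt (19), sqrt( 19), 9]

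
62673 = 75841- 13168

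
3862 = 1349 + 2513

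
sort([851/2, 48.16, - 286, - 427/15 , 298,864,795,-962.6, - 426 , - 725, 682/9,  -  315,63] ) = [ - 962.6,-725, - 426, - 315,-286, - 427/15,48.16,63, 682/9,298,851/2, 795,864] 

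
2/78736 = 1/39368=   0.00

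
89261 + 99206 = 188467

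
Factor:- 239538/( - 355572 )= 2^( - 1)*3^ ( - 1)*7^( - 1)*13^1*17^( - 1) *37^1 = 481/714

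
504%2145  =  504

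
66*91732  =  6054312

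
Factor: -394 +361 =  - 33 = - 3^1*11^1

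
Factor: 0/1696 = 0 = 0^1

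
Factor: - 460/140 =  - 7^(-1)*23^1= - 23/7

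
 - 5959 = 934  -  6893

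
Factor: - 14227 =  - 41^1*347^1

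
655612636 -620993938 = 34618698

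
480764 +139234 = 619998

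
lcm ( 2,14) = 14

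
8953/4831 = 1 + 4122/4831 = 1.85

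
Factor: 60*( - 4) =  - 2^4*3^1*5^1  =  -  240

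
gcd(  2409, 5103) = 3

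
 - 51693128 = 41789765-93482893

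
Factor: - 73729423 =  - 4523^1  *  16301^1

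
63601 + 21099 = 84700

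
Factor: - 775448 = - 2^3 * 96931^1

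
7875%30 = 15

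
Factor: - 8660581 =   -  23^1*376547^1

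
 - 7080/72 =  - 295/3 = - 98.33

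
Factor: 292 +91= 383  =  383^1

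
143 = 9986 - 9843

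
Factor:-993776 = -2^4*7^1*19^1*467^1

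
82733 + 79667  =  162400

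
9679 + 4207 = 13886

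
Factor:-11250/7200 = -2^( - 4)*5^2 = - 25/16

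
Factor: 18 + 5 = 23=23^1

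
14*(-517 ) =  - 7238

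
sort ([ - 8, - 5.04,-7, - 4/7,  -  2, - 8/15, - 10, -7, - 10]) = [ - 10 ,  -  10, - 8,-7 , - 7, - 5.04,-2, - 4/7, - 8/15] 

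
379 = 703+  - 324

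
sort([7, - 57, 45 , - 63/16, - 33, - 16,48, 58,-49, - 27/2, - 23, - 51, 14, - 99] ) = [ - 99, - 57,-51,  -  49, - 33, - 23, - 16, - 27/2, -63/16, 7,14,  45,48,  58]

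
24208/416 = 1513/26=58.19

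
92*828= 76176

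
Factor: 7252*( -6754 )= - 48980008= -2^3*7^2*11^1* 37^1 *307^1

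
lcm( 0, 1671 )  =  0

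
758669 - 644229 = 114440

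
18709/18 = 18709/18 = 1039.39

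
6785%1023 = 647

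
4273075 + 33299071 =37572146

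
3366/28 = 120 + 3/14 = 120.21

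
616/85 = 616/85 = 7.25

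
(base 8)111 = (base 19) 3g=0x49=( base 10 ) 73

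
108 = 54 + 54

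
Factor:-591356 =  -2^2*19^1*31^1*251^1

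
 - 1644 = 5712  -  7356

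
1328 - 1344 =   -  16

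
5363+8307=13670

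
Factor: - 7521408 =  - 2^7*3^2*6529^1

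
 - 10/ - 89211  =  10/89211 = 0.00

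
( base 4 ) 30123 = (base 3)1002110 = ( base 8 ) 1433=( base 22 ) 1E3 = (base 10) 795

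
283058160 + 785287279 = 1068345439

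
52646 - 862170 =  - 809524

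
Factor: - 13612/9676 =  -59^ ( - 1) * 83^1 = - 83/59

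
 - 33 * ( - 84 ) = 2772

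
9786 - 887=8899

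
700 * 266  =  186200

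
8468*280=2371040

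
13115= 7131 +5984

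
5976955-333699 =5643256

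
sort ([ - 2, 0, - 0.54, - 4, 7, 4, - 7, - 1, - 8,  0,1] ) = [ - 8, - 7,  -  4, - 2,-1, - 0.54,  0 , 0,1 , 4,7 ]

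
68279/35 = 1950+29/35= 1950.83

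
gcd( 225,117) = 9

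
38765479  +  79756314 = 118521793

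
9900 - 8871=1029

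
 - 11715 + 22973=11258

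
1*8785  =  8785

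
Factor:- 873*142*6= - 743796 = -  2^2*3^3*71^1*97^1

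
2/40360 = 1/20180 = 0.00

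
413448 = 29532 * 14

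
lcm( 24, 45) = 360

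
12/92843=12/92843  =  0.00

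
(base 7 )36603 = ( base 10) 9558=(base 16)2556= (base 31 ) 9ta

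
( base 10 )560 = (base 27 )KK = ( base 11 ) 46a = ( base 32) hg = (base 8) 1060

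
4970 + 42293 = 47263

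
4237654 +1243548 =5481202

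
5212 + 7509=12721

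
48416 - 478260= - 429844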